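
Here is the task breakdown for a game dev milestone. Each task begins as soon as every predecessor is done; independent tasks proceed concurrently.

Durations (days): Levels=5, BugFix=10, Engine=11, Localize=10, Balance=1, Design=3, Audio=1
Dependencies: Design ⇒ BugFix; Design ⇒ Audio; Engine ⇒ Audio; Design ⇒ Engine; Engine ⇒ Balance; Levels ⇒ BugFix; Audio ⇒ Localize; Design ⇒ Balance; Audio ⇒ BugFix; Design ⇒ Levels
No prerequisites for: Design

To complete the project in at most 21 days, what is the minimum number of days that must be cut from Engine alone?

4

Current finish: 25 days; target: 21.
Engine is on every critical path, so each day cut from Engine cuts the finish by one (this holds down to a finish of 18).
Need 25 − 21 = 4 days off Engine → Engine becomes 7 days, finish becomes 21.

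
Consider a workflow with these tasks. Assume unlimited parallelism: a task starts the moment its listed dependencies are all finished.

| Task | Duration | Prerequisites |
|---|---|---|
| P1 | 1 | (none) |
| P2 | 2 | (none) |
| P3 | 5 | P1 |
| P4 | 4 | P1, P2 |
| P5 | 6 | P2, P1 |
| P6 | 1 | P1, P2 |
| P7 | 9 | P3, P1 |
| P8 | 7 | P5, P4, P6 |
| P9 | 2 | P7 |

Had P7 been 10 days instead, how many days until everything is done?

Actual critical path: P1→P3→P7→P9 = 1+5+9+2 = 17 ⇒ 17 days.
P7 is on the critical path; changing it to 10 makes that path 18 days.
No other chain overtakes it, so the finish is 18 days.

18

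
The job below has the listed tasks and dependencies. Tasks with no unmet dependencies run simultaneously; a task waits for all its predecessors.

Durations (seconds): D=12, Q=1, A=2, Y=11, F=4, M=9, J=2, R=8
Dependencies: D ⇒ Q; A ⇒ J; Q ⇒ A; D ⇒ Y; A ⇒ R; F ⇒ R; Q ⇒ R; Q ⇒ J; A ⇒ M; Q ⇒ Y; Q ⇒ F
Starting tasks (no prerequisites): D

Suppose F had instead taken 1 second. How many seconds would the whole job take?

24

The binding path is D→Q→F→R = 12+1+4+8 = 25; finish at 25 seconds.
F is on the critical path; changing it to 1 makes that path 22 seconds.
The binding chain switches to D→Q→A→M = 12+1+2+9 = 24; finish 24 seconds.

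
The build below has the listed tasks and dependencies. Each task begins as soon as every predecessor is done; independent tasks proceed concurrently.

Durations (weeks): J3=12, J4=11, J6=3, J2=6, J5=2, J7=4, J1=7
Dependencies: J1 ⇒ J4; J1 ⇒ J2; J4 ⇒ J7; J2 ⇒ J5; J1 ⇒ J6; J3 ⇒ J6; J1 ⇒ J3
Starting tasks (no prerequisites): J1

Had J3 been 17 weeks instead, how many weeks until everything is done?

27

Baseline: J1→J3→J6 = 7+12+3 = 22 → 22 weeks.
J3 is on the critical path; changing it to 17 makes that path 27 weeks.
No other chain overtakes it, so the finish is 27 weeks.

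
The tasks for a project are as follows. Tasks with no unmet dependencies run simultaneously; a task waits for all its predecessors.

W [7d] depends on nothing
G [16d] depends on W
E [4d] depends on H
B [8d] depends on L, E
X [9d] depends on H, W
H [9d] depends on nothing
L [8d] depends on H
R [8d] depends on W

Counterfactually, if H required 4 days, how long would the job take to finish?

23

The binding path is H→L→B = 9+8+8 = 25; finish at 25 days.
H is on the critical path; changing it to 4 makes that path 20 days.
Now W→G = 7+16 = 23 is longest, so the finish becomes 23 days.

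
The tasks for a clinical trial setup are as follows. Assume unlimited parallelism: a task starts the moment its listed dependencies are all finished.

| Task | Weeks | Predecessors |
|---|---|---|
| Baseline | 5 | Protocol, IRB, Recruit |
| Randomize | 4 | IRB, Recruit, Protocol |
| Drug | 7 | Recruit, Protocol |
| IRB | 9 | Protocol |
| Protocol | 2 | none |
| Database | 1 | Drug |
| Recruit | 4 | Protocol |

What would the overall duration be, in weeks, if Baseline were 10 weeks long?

Actual critical path: Protocol→IRB→Baseline = 2+9+5 = 16 ⇒ 16 weeks.
Baseline lies on that path, so at 10 weeks the path becomes 21 weeks.
No other chain overtakes it, so the finish is 21 weeks.

21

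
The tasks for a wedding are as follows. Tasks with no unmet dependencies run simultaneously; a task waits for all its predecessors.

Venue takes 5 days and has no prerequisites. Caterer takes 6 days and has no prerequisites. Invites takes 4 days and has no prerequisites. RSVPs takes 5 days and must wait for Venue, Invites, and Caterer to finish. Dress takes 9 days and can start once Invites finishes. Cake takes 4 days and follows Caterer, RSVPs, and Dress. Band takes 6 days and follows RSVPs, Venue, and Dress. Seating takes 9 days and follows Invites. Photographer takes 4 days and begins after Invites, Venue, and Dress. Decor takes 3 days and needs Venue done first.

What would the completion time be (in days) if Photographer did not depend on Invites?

Before: longest chain Invites→Dress→Band = 4+9+6 = 19, finish 19.
Dropping Invites→Photographer doesn't change Photographer's earliest start (13); another predecessor still binds.
After: Invites→Dress→Band = 4+9+6 = 19 → 19 days.

19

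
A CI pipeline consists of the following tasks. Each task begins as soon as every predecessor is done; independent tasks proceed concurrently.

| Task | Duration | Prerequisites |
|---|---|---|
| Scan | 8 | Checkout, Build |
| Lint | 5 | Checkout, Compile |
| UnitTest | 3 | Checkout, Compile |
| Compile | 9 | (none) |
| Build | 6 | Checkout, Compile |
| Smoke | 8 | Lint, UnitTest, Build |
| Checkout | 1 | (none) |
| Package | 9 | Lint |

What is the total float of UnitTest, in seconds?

Compile→Lint→Package = 9+5+9 = 23 sets the makespan at 23 seconds.
UnitTest finishes as early as 12 and must finish by 15.
Float = 23 − 20 = 3.

3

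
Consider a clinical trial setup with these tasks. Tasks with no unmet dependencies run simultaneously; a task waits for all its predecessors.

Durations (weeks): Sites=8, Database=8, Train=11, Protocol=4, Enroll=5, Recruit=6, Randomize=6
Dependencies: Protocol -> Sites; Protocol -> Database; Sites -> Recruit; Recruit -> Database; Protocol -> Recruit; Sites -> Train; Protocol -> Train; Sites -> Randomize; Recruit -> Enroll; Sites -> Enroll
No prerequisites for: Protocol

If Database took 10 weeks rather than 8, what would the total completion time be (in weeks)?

28

Critical path before the change: Protocol→Sites→Recruit→Database = 4+8+6+8 = 26 giving 26 weeks.
Since Database is critical, the +2 change carries straight to that chain (now 28 weeks).
The critical path is still Protocol→Sites→Recruit→Database; finish is now 28 weeks.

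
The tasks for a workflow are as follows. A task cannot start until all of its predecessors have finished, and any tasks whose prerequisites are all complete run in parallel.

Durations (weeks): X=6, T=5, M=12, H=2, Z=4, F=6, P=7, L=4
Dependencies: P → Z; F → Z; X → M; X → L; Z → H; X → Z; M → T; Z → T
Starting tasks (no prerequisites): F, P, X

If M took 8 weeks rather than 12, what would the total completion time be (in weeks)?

19

As given, the longest chain is X→M→T = 6+12+5 = 23, so the finish is 23 weeks.
Since M is critical, the -4 change carries straight to that chain (now 19 weeks).
No other chain overtakes it, so the finish is 19 weeks.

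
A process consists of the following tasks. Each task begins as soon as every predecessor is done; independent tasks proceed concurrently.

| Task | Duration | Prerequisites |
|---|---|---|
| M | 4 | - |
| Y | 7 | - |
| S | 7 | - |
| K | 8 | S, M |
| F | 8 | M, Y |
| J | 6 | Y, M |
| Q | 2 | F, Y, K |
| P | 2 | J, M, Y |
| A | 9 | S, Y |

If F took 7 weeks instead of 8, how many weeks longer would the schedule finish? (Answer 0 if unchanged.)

0

As given, the longest chain is Y→F→Q = 7+8+2 = 17, so the finish is 17 weeks.
Since F is critical, the -1 change carries straight to that chain (now 16 weeks).
Now S→K→Q = 7+8+2 = 17 is longest, so the finish becomes 17 weeks.
Change in finish: 17 − 17 = +0 weeks.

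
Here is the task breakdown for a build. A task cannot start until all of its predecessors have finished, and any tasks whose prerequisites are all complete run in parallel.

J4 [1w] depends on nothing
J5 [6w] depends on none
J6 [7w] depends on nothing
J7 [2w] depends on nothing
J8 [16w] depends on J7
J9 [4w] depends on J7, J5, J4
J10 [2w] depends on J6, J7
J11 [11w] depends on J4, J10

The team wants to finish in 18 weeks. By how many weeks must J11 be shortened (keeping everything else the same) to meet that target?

Current finish: 20 weeks; target: 18.
J11 is on every critical path, so each week cut from J11 cuts the finish by one (this holds down to a finish of 18).
Need 20 − 18 = 2 weeks off J11 → J11 becomes 9 weeks, finish becomes 18.

2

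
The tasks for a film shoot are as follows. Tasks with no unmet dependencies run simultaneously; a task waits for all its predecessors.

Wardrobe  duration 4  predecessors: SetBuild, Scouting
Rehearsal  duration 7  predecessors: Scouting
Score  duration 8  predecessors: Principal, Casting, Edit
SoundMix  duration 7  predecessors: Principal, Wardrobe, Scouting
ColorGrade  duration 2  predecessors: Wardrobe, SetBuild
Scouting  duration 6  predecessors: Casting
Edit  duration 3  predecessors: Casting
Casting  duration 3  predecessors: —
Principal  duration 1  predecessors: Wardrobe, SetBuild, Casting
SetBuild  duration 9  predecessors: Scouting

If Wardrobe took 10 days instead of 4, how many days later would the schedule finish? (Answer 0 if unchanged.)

6

As given, the longest chain is Casting→Scouting→SetBuild→Wardrobe→Principal→Score = 3+6+9+4+1+8 = 31, so the finish is 31 days.
Wardrobe lies on that path, so at 10 days the path becomes 37 days.
The critical path is still Casting→Scouting→SetBuild→Wardrobe→Principal→Score; finish is now 37 days.
Change in finish: 37 − 31 = +6 days.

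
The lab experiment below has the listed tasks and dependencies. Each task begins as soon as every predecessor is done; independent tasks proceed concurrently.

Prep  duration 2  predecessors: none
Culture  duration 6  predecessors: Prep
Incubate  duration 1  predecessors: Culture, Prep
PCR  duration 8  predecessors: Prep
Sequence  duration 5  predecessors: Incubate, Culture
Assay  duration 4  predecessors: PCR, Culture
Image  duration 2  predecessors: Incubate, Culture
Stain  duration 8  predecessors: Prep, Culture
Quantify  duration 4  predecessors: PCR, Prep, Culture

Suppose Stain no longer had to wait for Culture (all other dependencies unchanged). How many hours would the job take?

With the dependency in place, Prep→Culture→Stain = 2+6+8 = 16 sets the finish at 16 hours.
Without Culture→Stain, Stain's earliest start moves from 8 to 2.
New critical path: Prep→Culture→Incubate→Sequence = 2+6+1+5 = 14 ⇒ 14 hours.

14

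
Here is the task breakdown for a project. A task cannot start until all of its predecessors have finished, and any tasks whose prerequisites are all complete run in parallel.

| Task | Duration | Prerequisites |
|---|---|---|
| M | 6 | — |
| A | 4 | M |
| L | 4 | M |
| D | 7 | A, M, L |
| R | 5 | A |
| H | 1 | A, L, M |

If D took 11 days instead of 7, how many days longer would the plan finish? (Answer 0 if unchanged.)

As given, the longest chain is M→A→D = 6+4+7 = 17, so the finish is 17 days.
Since D is critical, the +4 change carries straight to that chain (now 21 days).
That remains the longest chain; total 21 days.
Change in finish: 21 − 17 = +4 days.

4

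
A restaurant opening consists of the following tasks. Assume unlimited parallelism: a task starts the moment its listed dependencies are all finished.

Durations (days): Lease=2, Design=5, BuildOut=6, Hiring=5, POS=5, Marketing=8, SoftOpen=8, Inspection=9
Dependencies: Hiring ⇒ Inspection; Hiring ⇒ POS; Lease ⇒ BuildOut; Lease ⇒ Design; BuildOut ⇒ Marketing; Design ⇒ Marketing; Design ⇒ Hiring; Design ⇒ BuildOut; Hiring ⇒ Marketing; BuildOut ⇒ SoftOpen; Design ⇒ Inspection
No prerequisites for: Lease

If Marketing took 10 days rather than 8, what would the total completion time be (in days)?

23

Critical path before the change: Lease→Design→BuildOut→Marketing = 2+5+6+8 = 21 giving 21 days.
Since Marketing is critical, the +2 change carries straight to that chain (now 23 days).
The critical path is still Lease→Design→BuildOut→Marketing; finish is now 23 days.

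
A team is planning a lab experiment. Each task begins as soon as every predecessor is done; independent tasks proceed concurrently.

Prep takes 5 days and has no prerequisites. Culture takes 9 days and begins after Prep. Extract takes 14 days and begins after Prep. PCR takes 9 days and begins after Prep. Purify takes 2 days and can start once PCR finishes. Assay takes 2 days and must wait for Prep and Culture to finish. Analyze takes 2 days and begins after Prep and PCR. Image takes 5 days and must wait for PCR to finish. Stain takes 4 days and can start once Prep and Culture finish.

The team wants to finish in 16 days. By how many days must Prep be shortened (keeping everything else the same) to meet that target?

3

Current finish: 19 days; target: 16.
Prep is on every critical path, so each day cut from Prep cuts the finish by one (this holds down to a finish of 15).
Need 19 − 16 = 3 days off Prep → Prep becomes 2 days, finish becomes 16.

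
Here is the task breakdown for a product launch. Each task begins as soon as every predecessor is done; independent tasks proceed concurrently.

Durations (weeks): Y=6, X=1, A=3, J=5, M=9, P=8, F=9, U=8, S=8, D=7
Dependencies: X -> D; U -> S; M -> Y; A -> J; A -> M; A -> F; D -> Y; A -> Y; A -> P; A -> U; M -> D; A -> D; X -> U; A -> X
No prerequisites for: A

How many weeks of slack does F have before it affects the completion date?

The longest chain is A→M→D→Y = 3+9+7+6 = 25; overall finish 25 weeks.
F finishes as early as 12 and must finish by 25.
So F can slip 25 − 12 = 13 weeks.

13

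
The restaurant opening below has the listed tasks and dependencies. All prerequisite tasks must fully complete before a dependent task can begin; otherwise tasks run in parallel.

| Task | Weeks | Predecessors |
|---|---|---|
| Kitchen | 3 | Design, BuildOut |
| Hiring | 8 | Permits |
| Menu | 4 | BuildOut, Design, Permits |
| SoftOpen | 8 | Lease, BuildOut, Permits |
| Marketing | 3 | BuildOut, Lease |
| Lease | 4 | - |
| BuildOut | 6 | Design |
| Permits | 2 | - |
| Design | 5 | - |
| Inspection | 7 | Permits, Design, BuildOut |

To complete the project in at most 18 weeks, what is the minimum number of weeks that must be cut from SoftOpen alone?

Current finish: 19 weeks; target: 18.
SoftOpen is on every critical path, so each week cut from SoftOpen cuts the finish by one (this holds down to a finish of 18).
Need 19 − 18 = 1 week off SoftOpen → SoftOpen becomes 7 weeks, finish becomes 18.

1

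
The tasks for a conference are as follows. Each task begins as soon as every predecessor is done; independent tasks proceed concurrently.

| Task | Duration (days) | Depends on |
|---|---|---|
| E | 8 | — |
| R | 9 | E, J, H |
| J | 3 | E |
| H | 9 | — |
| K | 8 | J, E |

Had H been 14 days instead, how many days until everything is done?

Baseline: E→J→R = 8+3+9 = 20 → 20 days.
H is off the critical path — its longest chain is 18 days, giving 2 of slack.
New critical path: H→R = 14+9 = 23 ⇒ 23 days.

23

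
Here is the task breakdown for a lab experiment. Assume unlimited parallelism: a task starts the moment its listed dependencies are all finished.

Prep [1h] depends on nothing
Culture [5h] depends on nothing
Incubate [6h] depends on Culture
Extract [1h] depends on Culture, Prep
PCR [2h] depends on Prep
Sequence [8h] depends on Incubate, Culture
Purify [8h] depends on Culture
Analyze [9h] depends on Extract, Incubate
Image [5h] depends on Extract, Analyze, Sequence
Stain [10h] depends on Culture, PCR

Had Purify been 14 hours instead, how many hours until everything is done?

25

The binding path is Culture→Incubate→Analyze→Image = 5+6+9+5 = 25; finish at 25 hours.
Purify has 12 hours of float (longest path through it is 13).
No other chain overtakes it, so the finish is 25 hours.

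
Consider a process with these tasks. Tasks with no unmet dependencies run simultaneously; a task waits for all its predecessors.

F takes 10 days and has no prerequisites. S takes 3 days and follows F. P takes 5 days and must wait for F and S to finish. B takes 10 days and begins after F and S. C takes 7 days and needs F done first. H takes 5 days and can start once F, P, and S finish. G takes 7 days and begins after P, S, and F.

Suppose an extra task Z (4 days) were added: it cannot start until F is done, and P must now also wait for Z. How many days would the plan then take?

Originally the plan takes 25 days.
With Z inserted, P now waits for max(F, S, Z).
New critical path: F→Z→P→G = 10+4+5+7 = 26 ⇒ 26 days.

26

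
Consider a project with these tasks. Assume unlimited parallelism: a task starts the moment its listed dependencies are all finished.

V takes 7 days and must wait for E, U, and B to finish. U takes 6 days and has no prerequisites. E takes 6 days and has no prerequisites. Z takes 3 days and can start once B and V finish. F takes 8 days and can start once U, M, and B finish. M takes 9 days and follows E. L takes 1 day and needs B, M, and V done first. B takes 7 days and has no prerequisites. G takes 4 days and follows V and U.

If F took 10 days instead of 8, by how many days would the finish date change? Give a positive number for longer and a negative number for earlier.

Actual critical path: E→M→F = 6+9+8 = 23 ⇒ 23 days.
F is on the critical path; changing it to 10 makes that path 25 days.
The critical path is still E→M→F; finish is now 25 days.
Change in finish: 25 − 23 = +2 days.

2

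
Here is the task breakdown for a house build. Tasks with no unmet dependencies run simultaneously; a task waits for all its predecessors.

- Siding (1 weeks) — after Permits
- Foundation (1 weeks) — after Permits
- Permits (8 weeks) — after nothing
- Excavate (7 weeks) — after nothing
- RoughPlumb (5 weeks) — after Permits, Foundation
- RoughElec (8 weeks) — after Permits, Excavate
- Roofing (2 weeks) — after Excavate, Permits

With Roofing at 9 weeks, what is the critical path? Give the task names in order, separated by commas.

Critical path before the change: Permits→RoughElec = 8+8 = 16 giving 16 weeks.
The longest path through Roofing is only 10 weeks, so Roofing has float 6.
The binding chain switches to Permits→Roofing = 8+9 = 17; finish 17 weeks.

Permits, Roofing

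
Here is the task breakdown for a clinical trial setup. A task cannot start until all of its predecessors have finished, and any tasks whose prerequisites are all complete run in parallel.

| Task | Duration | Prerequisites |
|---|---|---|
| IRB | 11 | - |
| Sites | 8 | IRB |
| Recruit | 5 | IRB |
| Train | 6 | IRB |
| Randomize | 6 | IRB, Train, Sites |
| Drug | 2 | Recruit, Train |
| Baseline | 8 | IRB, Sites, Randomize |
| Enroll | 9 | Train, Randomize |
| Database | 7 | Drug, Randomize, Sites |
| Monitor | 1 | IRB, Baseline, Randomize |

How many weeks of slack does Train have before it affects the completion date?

Critical path: IRB→Sites→Randomize→Baseline→Monitor = 11+8+6+8+1 = 34, so the finish is 34 weeks.
The longest chain containing Train totals 32 weeks.
So Train can slip 19 − 17 = 2 weeks.

2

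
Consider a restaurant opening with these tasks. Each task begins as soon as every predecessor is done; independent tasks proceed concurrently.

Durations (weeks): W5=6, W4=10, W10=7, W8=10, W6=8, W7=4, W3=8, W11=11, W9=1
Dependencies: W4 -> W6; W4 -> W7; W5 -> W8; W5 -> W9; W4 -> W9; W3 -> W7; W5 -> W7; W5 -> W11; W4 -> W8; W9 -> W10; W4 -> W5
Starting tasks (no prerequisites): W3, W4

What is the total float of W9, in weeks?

The longest chain is W4→W5→W11 = 10+6+11 = 27; overall finish 27 weeks.
Longest path through W9: 24 weeks (earliest finish 17, latest finish 20).
So W9 can slip 20 − 17 = 3 weeks.

3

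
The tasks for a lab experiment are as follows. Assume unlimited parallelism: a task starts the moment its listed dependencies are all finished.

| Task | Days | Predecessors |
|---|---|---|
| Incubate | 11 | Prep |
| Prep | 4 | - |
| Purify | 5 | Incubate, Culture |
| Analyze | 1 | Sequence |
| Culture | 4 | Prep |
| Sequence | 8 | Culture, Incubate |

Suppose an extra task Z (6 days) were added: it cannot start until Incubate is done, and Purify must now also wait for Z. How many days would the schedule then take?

Originally the schedule takes 24 days.
With Z inserted, Purify now waits for max(Incubate, Culture, Z).
New critical path: Prep→Incubate→Z→Purify = 4+11+6+5 = 26 ⇒ 26 days.

26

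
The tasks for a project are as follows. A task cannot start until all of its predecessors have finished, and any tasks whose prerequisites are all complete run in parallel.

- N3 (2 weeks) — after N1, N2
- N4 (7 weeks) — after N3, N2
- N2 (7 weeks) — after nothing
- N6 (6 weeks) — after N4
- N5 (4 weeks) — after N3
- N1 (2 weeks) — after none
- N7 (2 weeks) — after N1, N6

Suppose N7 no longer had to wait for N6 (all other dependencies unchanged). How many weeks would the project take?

Original critical path: N2→N3→N4→N6→N7 = 7+2+7+6+2 = 24 ⇒ 24 weeks.
Without N6→N7, N7's earliest start moves from 22 to 2.
New critical path: N2→N3→N4→N6 = 7+2+7+6 = 22 ⇒ 22 weeks.

22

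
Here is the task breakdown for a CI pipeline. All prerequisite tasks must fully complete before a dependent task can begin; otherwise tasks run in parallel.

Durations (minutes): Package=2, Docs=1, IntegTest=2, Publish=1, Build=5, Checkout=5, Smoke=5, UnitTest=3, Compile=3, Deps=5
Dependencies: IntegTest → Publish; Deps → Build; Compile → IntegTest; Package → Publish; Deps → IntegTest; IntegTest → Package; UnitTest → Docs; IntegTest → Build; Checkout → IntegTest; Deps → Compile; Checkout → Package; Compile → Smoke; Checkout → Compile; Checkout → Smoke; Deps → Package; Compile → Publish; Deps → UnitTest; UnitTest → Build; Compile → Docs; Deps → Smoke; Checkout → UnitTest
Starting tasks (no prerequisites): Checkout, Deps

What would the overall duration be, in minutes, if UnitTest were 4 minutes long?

15

Critical path before the change: Checkout→Compile→IntegTest→Build = 5+3+2+5 = 15 giving 15 minutes.
The longest path through UnitTest is only 13 minutes, so UnitTest has float 2.
No other chain overtakes it, so the finish is 15 minutes.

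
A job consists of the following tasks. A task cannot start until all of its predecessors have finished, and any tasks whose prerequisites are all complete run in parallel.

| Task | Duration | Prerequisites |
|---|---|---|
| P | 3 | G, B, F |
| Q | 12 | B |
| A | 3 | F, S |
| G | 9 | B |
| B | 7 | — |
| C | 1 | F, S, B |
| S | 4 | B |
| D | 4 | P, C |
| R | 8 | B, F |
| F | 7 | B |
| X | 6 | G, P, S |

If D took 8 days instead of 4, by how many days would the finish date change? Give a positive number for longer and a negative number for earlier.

As given, the longest chain is B→G→P→X = 7+9+3+6 = 25, so the finish is 25 days.
D has 2 days of float (longest path through it is 23).
Now B→G→P→D = 7+9+3+8 = 27 is longest, so the finish becomes 27 days.
Change in finish: 27 − 25 = +2 days.

2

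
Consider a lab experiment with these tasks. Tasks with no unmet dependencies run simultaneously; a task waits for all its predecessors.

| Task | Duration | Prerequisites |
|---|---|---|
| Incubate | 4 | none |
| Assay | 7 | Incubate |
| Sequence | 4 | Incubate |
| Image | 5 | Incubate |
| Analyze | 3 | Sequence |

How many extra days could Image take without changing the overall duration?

2

Incubate→Sequence→Analyze = 4+4+3 = 11 sets the makespan at 11 days.
The longest chain containing Image totals 9 days.
So Image can slip 11 − 9 = 2 days.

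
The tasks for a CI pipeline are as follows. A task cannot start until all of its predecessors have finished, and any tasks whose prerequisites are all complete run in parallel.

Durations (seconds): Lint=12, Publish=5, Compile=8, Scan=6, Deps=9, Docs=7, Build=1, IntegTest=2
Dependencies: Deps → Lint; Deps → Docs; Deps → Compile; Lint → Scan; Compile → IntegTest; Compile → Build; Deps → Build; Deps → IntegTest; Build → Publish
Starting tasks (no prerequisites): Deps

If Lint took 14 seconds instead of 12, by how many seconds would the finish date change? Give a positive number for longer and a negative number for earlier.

The binding path is Deps→Lint→Scan = 9+12+6 = 27; finish at 27 seconds.
Since Lint is critical, the +2 change carries straight to that chain (now 29 seconds).
That remains the longest chain; total 29 seconds.
Change in finish: 29 − 27 = +2 seconds.

2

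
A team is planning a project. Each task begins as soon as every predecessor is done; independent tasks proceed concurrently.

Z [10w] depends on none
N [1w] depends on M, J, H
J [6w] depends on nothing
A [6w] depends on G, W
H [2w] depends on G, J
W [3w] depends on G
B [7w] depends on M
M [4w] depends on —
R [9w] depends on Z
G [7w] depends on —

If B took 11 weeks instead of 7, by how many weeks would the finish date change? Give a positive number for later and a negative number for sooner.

0

The binding path is Z→R = 10+9 = 19; finish at 19 weeks.
The longest path through B is only 11 weeks, so B has float 8.
No other chain overtakes it, so the finish is 19 weeks.
Change in finish: 19 − 19 = +0 weeks.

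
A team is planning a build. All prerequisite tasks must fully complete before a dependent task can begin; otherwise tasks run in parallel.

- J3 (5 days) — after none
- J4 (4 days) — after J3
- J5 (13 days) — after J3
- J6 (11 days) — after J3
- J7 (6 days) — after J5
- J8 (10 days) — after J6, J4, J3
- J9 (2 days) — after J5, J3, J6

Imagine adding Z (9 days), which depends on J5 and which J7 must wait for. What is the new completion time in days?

33

Originally the project takes 26 days.
With Z inserted, J7 now waits for max(J5, Z).
New critical path: J3→J5→Z→J7 = 5+13+9+6 = 33 ⇒ 33 days.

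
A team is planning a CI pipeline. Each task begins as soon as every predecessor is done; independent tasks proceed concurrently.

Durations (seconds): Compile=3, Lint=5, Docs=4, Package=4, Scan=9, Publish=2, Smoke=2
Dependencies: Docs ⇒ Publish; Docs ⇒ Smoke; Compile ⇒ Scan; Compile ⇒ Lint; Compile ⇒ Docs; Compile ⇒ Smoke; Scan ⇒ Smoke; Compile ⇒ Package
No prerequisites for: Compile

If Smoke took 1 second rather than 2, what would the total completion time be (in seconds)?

The binding path is Compile→Scan→Smoke = 3+9+2 = 14; finish at 14 seconds.
Since Smoke is critical, the -1 change carries straight to that chain (now 13 seconds).
No other chain overtakes it, so the finish is 13 seconds.

13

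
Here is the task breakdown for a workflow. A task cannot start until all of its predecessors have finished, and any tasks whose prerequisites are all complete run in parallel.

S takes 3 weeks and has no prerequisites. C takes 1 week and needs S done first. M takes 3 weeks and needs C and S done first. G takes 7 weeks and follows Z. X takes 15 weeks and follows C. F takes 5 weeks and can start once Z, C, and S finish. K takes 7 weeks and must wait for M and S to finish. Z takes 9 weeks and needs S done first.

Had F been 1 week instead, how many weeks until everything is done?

As given, the longest chain is S→Z→G = 3+9+7 = 19, so the finish is 19 weeks.
F is off the critical path — its longest chain is 17 weeks, giving 2 of slack.
No other chain overtakes it, so the finish is 19 weeks.

19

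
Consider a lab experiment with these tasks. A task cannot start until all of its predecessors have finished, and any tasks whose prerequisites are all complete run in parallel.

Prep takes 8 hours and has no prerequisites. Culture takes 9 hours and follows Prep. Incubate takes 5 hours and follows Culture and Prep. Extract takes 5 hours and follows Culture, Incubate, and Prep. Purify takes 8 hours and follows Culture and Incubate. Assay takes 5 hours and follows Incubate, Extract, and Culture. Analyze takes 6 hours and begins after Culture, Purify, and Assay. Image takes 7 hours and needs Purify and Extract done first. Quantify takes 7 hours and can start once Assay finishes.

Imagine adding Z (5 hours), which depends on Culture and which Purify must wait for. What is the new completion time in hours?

Originally the project takes 39 hours.
With Z inserted, Purify now waits for max(Culture, Incubate, Z).
New critical path: Prep→Culture→Incubate→Extract→Assay→Quantify = 8+9+5+5+5+7 = 39 ⇒ 39 hours.

39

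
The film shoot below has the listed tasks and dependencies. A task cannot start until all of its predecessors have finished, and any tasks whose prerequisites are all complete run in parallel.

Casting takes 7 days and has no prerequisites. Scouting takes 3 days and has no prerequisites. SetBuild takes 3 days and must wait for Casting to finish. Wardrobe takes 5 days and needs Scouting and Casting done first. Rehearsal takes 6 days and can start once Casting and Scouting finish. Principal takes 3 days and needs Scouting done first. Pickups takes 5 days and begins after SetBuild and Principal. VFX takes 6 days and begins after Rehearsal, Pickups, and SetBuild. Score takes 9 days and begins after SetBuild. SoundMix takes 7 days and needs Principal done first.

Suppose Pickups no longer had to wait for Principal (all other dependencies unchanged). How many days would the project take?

21

Original critical path: Casting→SetBuild→Pickups→VFX = 7+3+5+6 = 21 ⇒ 21 days.
Dropping Principal→Pickups doesn't change Pickups's earliest start (10); another predecessor still binds.
New critical path: Casting→SetBuild→Pickups→VFX = 7+3+5+6 = 21 ⇒ 21 days.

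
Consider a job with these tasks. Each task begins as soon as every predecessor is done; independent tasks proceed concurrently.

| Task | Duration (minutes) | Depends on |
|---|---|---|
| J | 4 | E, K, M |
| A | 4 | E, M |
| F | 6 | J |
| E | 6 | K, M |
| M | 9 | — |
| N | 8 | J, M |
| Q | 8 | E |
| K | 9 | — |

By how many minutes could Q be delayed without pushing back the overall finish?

4

Critical path: K→E→J→N = 9+6+4+8 = 27, so the finish is 27 minutes.
Longest path through Q: 23 minutes (earliest finish 23, latest finish 27).
So Q can slip 27 − 23 = 4 minutes.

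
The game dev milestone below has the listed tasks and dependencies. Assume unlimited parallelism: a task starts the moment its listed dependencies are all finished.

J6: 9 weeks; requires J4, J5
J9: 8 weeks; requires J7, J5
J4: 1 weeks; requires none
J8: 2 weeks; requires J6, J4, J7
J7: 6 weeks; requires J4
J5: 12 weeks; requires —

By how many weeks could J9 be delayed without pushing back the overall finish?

3

Critical path: J5→J6→J8 = 12+9+2 = 23, so the finish is 23 weeks.
The longest chain containing J9 totals 20 weeks.
So J9 can slip 23 − 20 = 3 weeks.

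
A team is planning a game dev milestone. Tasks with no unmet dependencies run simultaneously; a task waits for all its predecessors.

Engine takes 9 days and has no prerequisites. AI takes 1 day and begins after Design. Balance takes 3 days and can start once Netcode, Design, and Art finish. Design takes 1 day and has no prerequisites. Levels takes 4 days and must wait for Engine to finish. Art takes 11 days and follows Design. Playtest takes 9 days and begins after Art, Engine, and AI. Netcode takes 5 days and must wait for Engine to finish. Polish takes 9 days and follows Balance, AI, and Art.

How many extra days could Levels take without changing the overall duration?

The longest chain is Engine→Netcode→Balance→Polish = 9+5+3+9 = 26; overall finish 26 days.
The longest chain containing Levels totals 13 days.
Slack of Levels = 22 − 9 = 13 days.

13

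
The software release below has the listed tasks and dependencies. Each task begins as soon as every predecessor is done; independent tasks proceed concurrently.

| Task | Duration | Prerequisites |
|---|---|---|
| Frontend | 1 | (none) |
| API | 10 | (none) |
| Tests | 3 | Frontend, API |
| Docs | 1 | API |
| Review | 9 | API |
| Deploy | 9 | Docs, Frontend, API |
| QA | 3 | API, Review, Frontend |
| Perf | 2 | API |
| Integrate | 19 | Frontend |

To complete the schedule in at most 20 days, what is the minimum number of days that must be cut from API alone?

Current finish: 22 days; target: 20.
API is on every critical path, so each day cut from API cuts the finish by one (this holds down to a finish of 20).
Need 22 − 20 = 2 days off API → API becomes 8 days, finish becomes 20.

2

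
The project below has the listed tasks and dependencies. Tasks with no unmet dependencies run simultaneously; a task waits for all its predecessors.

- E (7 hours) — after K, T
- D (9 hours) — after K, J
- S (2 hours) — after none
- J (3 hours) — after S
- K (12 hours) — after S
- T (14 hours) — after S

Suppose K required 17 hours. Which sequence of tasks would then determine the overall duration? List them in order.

Baseline: S→K→D = 2+12+9 = 23 → 23 hours.
K lies on that path, so at 17 hours the path becomes 28 hours.
The critical path is still S→K→D; finish is now 28 hours.

S, K, D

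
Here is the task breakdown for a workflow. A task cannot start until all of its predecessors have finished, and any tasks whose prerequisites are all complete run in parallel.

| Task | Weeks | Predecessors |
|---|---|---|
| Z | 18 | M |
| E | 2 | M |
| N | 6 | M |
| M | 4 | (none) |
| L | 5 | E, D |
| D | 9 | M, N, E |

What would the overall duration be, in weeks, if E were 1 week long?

The binding path is M→N→D→L = 4+6+9+5 = 24; finish at 24 weeks.
The longest path through E is only 20 weeks, so E has float 4.
That remains the longest chain; total 24 weeks.

24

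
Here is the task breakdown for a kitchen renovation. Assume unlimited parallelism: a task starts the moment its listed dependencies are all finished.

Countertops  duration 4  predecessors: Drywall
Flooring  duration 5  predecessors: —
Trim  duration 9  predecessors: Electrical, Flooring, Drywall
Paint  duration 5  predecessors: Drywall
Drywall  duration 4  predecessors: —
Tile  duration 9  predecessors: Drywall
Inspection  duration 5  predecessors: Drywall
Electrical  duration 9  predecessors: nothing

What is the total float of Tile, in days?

The longest chain is Electrical→Trim = 9+9 = 18; overall finish 18 days.
Longest path through Tile: 13 days (earliest finish 13, latest finish 18).
Float = 18 − 13 = 5.

5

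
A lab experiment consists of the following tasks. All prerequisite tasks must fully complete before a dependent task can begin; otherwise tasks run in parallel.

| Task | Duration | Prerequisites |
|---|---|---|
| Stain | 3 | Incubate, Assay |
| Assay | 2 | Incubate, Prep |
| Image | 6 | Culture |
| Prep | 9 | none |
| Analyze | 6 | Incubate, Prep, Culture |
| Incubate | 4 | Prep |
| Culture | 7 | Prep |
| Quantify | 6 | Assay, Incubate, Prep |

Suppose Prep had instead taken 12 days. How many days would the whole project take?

Actual critical path: Prep→Culture→Analyze = 9+7+6 = 22 ⇒ 22 days.
Since Prep is critical, the +3 change carries straight to that chain (now 25 days).
That remains the longest chain; total 25 days.

25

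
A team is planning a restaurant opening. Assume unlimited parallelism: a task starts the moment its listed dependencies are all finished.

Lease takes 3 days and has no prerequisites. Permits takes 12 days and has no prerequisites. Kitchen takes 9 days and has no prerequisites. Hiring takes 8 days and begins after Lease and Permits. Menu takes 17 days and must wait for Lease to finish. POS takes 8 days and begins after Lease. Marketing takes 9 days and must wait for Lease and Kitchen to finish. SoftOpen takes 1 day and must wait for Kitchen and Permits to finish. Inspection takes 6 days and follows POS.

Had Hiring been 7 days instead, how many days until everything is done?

Baseline: Permits→Hiring = 12+8 = 20 → 20 days.
Since Hiring is critical, the -1 change carries straight to that chain (now 19 days).
Now Lease→Menu = 3+17 = 20 is longest, so the finish becomes 20 days.

20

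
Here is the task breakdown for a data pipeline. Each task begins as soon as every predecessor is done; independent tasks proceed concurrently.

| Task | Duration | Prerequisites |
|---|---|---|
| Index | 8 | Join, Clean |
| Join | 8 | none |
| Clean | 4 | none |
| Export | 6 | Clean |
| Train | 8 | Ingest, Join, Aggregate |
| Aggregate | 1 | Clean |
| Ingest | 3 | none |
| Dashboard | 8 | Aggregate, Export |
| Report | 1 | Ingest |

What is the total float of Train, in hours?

Clean→Export→Dashboard = 4+6+8 = 18 sets the makespan at 18 hours.
The longest chain containing Train totals 16 hours.
Float = 18 − 16 = 2.

2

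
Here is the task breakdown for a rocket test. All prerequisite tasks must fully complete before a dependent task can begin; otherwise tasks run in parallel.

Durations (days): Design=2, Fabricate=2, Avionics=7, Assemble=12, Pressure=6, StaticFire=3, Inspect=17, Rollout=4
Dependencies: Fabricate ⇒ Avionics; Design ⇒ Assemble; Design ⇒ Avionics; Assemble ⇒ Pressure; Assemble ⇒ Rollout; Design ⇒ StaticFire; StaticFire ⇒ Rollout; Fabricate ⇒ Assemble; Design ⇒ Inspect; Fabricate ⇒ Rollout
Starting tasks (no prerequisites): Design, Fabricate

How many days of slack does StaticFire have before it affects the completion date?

11

Critical path: Design→Assemble→Pressure = 2+12+6 = 20, so the finish is 20 days.
The longest chain containing StaticFire totals 9 days.
Float = 20 − 9 = 11.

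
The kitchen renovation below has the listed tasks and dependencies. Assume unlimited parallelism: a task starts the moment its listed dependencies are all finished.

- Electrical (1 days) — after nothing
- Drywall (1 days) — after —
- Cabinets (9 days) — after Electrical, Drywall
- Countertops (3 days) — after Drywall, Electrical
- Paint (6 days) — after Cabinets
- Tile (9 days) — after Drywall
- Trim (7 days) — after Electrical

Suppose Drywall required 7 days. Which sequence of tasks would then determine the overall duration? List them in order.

Drywall, Cabinets, Paint

The binding path is Drywall→Cabinets→Paint = 1+9+6 = 16; finish at 16 days.
Since Drywall is critical, the +6 change carries straight to that chain (now 22 days).
That remains the longest chain; total 22 days.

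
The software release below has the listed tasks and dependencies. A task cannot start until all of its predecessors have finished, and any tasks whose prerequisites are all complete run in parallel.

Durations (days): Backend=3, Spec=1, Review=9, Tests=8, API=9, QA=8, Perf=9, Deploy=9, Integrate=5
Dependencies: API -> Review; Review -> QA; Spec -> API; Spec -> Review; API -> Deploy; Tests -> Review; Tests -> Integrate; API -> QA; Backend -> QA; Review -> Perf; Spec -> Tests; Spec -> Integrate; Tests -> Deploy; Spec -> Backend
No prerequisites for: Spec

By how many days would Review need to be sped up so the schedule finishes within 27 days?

1

Current finish: 28 days; target: 27.
Review is on every critical path, so each day cut from Review cuts the finish by one (this holds down to a finish of 20).
Need 28 − 27 = 1 day off Review → Review becomes 8 days, finish becomes 27.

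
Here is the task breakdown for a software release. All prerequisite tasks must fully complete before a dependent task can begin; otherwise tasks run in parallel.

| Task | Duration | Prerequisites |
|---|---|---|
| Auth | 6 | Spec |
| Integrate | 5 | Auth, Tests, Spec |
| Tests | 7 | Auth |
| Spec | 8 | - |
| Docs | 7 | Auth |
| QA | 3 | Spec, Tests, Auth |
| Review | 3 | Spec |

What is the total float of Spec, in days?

The longest chain is Spec→Auth→Tests→Integrate = 8+6+7+5 = 26; overall finish 26 days.
The longest chain containing Spec totals 26 days.
Slack of Spec = 0 − 0 = 0 days.

0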